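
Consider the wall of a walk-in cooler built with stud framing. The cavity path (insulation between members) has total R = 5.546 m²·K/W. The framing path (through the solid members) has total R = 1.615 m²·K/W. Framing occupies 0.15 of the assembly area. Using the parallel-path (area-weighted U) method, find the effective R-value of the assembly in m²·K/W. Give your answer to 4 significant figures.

U_eff = 0.85/5.546 + 0.15/1.615 = 0.15326 + 0.092879 = 0.24614
R_eff = 1/U_eff = 4.0627 m²·K/W

4.063 m²·K/W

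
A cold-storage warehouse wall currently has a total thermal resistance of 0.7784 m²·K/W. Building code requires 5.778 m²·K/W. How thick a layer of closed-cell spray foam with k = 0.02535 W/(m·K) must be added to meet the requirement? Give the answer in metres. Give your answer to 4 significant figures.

0.1267 m

ΔR = 5.778 − 0.7784 = 4.9996 m²·K/W
L = ΔR × k = 4.9996 × 0.02535 = 0.12674 m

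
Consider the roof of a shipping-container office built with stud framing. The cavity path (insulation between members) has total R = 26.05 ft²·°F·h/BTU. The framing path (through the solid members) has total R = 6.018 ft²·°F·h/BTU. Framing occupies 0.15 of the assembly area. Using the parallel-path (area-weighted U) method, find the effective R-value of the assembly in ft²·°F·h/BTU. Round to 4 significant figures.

U_eff = 0.85/26.05 + 0.15/6.018 = 0.03263 + 0.024925 = 0.057555
R_eff = 1/U_eff = 17.375 ft²·°F·h/BTU

17.37 ft²·°F·h/BTU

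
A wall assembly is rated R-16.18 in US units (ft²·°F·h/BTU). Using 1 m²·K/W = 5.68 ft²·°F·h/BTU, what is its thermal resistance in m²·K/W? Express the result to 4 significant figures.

2.849 m²·K/W

R_SI = 16.18/5.68 = 2.8486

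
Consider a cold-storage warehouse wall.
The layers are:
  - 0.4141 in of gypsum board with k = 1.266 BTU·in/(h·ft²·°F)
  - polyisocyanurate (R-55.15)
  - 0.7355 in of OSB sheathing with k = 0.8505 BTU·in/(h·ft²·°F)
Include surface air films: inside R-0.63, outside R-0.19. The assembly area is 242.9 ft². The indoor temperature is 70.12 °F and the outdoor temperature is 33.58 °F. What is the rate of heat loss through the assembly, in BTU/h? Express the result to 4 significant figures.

0.4141/1.266 = 0.32709
0.7355/0.8505 = 0.86479
R_total = 0.63 + 0.32709 + 55.15 + 0.86479 + 0.19 = 57.162 ft²·°F·h/BTU
Q = A·ΔT/R = 242.9 × (70.12 − 33.58) / 57.162 = 155.27 BTU/h

155.3 BTU/h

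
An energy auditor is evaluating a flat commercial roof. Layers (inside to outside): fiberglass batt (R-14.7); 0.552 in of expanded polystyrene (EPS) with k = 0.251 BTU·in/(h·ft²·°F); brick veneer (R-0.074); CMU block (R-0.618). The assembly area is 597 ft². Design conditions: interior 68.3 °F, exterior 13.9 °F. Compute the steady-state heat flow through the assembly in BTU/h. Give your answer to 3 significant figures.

1850 BTU/h

0.552/0.251 = 2.199
R_total = 14.7 + 2.199 + 0.074 + 0.618 = 17.59 ft²·°F·h/BTU
Q = A·ΔT/R = 597 × (68.3 − 13.9) / 17.59 = 1846 BTU/h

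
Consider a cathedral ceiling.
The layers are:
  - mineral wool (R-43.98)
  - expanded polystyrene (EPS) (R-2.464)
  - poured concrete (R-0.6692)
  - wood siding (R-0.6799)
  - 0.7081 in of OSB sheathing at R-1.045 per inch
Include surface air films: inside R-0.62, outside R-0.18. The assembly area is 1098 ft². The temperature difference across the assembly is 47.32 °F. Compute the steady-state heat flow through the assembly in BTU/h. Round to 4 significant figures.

0.7081 × 1.045 = 0.73996
R_total = 0.62 + 43.98 + 2.464 + 0.6692 + 0.6799 + 0.73996 + 0.18 = 49.333 ft²·°F·h/BTU
Q = A·ΔT/R = 1098 × 47.32 / 49.333 = 1053.2 BTU/h

1053 BTU/h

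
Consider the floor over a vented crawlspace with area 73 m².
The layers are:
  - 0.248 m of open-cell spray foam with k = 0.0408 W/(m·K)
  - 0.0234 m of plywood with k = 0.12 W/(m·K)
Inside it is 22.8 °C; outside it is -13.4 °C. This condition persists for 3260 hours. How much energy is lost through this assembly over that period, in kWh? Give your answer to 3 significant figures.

0.248/0.0408 = 6.078
0.0234/0.12 = 0.195
R_total = 6.078 + 0.195 = 6.273 m²·K/W
Q = 73 × (22.8 − (-13.4)) / 6.273 = 421.2 W
E = 421.2 W × 3260 h / 1000 = 1373 kWh

1370 kWh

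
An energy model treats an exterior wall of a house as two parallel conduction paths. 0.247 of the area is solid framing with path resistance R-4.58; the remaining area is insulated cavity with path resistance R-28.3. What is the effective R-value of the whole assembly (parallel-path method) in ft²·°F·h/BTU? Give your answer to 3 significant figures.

12.4 ft²·°F·h/BTU

U_eff = 0.753/28.3 + 0.247/4.58 = 0.02661 + 0.05393 = 0.08054
R_eff = 1/U_eff = 12.42 ft²·°F·h/BTU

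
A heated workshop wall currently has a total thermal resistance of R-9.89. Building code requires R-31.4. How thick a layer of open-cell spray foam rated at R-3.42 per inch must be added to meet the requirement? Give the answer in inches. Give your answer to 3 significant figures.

6.29 in

ΔR = 31.4 − 9.89 = 21.51 ft²·°F·h/BTU
L = ΔR / (R/in) = 21.51/3.42 = 6.289 in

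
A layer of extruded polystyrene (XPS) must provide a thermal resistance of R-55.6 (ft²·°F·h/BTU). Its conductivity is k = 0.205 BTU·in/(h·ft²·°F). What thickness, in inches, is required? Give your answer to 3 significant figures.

L = R × k = 55.6 × 0.205 = 11.4 in

11.4 in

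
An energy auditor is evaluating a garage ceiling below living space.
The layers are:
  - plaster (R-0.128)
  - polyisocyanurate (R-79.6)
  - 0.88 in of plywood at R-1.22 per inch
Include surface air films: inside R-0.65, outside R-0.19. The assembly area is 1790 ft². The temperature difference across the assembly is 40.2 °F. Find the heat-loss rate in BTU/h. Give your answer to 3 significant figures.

881 BTU/h

0.88 × 1.22 = 1.074
R_total = 0.65 + 0.128 + 79.6 + 1.074 + 0.19 = 81.64 ft²·°F·h/BTU
Q = A·ΔT/R = 1790 × 40.2 / 81.64 = 881.4 BTU/h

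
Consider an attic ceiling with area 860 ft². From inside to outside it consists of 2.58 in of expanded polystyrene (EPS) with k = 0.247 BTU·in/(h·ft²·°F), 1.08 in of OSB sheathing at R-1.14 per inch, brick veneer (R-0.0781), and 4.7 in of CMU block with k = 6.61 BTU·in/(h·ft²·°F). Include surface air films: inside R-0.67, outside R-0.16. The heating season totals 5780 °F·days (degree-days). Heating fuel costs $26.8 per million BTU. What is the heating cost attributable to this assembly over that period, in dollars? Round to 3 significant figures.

240 dollars

2.58/0.247 = 10.45
1.08 × 1.14 = 1.231
4.7/6.61 = 0.711
R_total = 0.67 + 10.45 + 1.231 + 0.0781 + 0.711 + 0.16 = 13.3 ft²·°F·h/BTU
E = A × HDD × 24 / R = 860 × 5780 × 24 / 13.3 = 8973000 BTU
Cost = 8973000/10⁶ × 26.8 = $240.5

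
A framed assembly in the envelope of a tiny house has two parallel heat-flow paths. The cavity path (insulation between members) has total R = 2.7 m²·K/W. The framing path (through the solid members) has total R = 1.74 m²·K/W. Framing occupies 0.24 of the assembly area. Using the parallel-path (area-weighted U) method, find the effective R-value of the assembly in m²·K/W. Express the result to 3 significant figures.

2.38 m²·K/W

U_eff = 0.76/2.7 + 0.24/1.74 = 0.2815 + 0.1379 = 0.4194
R_eff = 1/U_eff = 2.384 m²·K/W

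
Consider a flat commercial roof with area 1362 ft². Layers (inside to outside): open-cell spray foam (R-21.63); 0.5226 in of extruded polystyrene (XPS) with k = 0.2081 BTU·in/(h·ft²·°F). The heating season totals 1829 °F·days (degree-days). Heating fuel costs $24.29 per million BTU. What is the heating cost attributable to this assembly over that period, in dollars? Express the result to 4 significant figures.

0.5226/0.2081 = 2.5113
R_total = 21.63 + 2.5113 = 24.141 ft²·°F·h/BTU
E = A × HDD × 24 / R = 1362 × 1829 × 24 / 24.141 = 2476500 BTU
Cost = 2476500/10⁶ × 24.29 = $60.155

60.15 dollars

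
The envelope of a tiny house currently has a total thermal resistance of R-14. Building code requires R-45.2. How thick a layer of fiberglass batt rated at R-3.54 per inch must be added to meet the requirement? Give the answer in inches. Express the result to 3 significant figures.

ΔR = 45.2 − 14 = 31.2 ft²·°F·h/BTU
L = ΔR / (R/in) = 31.2/3.54 = 8.814 in

8.81 in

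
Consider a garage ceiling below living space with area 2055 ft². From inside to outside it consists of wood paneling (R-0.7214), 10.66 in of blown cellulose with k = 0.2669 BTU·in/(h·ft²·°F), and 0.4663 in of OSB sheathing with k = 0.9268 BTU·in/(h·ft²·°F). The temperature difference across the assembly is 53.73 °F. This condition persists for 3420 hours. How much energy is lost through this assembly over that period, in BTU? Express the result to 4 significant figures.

9173000 BTU

10.66/0.2669 = 39.94
0.4663/0.9268 = 0.50313
R_total = 0.7214 + 39.94 + 0.50313 = 41.165 ft²·°F·h/BTU
Q = 2055 × 53.73 / 41.165 = 2682.3 BTU/h
E = 2682.3 × 3420 = 9173400 BTU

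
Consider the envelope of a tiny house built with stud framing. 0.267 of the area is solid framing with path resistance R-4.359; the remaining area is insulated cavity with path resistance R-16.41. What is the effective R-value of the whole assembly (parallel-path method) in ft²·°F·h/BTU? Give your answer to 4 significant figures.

9.441 ft²·°F·h/BTU

U_eff = 0.733/16.41 + 0.267/4.359 = 0.044668 + 0.061253 = 0.10592
R_eff = 1/U_eff = 9.441 ft²·°F·h/BTU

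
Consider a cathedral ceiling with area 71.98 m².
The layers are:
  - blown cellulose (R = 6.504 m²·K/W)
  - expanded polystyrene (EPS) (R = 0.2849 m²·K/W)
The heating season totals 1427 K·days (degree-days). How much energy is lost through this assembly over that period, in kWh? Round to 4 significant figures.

R_total = 6.504 + 0.2849 = 6.7889 m²·K/W
E = A × HDD × 24 / R / 1000 = 71.98 × 1427 × 24 / 6.7889 / 1000 = 363.12 kWh

363.1 kWh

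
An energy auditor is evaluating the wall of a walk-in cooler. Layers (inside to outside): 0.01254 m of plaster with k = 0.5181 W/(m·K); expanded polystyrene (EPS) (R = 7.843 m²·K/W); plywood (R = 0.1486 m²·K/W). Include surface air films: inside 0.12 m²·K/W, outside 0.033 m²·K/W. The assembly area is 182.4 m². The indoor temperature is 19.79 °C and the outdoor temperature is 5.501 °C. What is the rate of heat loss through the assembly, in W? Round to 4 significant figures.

0.01254/0.5181 = 0.024204
R_total = 0.12 + 0.024204 + 7.843 + 0.1486 + 0.033 = 8.1688 m²·K/W
Q = A·ΔT/R = 182.4 × (19.79 − 5.501) / 8.1688 = 319.06 W

319.1 W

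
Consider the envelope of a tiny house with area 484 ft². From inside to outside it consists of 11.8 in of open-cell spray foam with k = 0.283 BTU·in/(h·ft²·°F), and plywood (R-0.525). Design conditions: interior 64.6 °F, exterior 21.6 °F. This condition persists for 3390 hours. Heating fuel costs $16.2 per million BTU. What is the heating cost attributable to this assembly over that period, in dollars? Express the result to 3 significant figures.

27.1 dollars

11.8/0.283 = 41.7
R_total = 41.7 + 0.525 = 42.22 ft²·°F·h/BTU
Q = 484 × (64.6 − 21.6) / 42.22 = 492.9 BTU/h
E = 492.9 × 3390 = 1671000 BTU
Cost = 1671000/10⁶ × 16.2 = $27.07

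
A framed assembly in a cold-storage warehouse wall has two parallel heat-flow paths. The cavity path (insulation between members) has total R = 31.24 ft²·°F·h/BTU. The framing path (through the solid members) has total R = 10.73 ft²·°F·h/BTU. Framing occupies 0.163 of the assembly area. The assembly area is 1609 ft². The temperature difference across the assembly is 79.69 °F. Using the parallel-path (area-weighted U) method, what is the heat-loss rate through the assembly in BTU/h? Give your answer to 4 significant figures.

5383 BTU/h

U_eff = 0.837/31.24 + 0.163/10.73 = 0.026793 + 0.015191 = 0.041984
R_eff = 1/U_eff = 23.819 ft²·°F·h/BTU
Q = 1609 × 79.69 / 23.819 = 5383.2 BTU/h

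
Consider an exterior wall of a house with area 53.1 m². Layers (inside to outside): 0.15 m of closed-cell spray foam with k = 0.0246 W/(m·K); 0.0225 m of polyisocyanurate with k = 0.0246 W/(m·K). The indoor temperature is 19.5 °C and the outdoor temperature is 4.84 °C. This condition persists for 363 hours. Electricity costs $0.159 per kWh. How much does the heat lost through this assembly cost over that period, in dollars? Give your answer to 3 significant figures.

6.41 dollars

0.15/0.0246 = 6.098
0.0225/0.0246 = 0.9146
R_total = 6.098 + 0.9146 = 7.012 m²·K/W
Q = 53.1 × (19.5 − 4.84) / 7.012 = 111 W
E = 111 W × 363 h / 1000 = 40.3 kWh
Cost = 40.3 × 0.159 = $6.407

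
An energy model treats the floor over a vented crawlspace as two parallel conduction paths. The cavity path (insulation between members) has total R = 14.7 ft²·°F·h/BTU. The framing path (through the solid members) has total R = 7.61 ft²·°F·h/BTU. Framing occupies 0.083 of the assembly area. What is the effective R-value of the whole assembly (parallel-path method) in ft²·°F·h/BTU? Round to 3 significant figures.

13.6 ft²·°F·h/BTU

U_eff = 0.917/14.7 + 0.083/7.61 = 0.06238 + 0.01091 = 0.07329
R_eff = 1/U_eff = 13.64 ft²·°F·h/BTU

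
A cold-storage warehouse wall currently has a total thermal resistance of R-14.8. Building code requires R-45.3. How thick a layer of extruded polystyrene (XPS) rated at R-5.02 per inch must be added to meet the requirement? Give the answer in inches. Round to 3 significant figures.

6.08 in

ΔR = 45.3 − 14.8 = 30.5 ft²·°F·h/BTU
L = ΔR / (R/in) = 30.5/5.02 = 6.076 in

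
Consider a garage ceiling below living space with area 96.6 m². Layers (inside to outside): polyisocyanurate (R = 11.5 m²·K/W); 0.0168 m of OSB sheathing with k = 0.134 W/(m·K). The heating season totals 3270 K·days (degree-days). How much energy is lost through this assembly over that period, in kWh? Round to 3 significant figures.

0.0168/0.134 = 0.1254
R_total = 11.5 + 0.1254 = 11.63 m²·K/W
E = A × HDD × 24 / R / 1000 = 96.6 × 3270 × 24 / 11.63 / 1000 = 652.1 kWh

652 kWh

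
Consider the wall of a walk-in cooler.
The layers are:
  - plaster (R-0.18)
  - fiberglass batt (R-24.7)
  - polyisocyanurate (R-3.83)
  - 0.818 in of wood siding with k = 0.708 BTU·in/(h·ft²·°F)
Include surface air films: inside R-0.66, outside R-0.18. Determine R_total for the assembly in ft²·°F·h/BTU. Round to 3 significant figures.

30.7 ft²·°F·h/BTU

0.818/0.708 = 1.155
R_total = 0.66 + 0.18 + 24.7 + 3.83 + 1.155 + 0.18 = 30.71 ft²·°F·h/BTU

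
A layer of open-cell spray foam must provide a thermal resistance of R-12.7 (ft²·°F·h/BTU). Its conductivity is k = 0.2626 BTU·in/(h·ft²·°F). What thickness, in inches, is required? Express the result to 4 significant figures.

3.335 in

L = R × k = 12.7 × 0.2626 = 3.335 in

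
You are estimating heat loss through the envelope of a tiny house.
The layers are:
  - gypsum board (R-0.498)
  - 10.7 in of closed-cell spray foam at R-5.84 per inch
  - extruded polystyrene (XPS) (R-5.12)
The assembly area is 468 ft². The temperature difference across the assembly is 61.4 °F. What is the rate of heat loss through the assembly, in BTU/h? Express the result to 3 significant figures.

10.7 × 5.84 = 62.49
R_total = 0.498 + 62.49 + 5.12 = 68.11 ft²·°F·h/BTU
Q = A·ΔT/R = 468 × 61.4 / 68.11 = 421.9 BTU/h

422 BTU/h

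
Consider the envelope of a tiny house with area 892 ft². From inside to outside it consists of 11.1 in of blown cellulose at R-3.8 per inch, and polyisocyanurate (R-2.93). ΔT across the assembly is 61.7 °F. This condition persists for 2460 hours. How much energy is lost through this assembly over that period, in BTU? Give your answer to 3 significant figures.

3000000 BTU

11.1 × 3.8 = 42.18
R_total = 42.18 + 2.93 = 45.11 ft²·°F·h/BTU
Q = 892 × 61.7 / 45.11 = 1220 BTU/h
E = 1220 × 2460 = 3001000 BTU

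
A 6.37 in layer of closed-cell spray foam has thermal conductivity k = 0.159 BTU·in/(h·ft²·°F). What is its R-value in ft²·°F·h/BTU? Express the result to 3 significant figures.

R = L/k = 6.37/0.159 = 40.06 ft²·°F·h/BTU

40.1 ft²·°F·h/BTU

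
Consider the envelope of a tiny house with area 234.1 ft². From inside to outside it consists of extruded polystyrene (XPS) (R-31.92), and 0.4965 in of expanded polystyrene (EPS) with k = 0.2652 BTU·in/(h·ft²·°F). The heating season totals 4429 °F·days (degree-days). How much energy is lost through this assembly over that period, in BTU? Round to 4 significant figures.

0.4965/0.2652 = 1.8722
R_total = 31.92 + 1.8722 = 33.792 ft²·°F·h/BTU
E = A × HDD × 24 / R = 234.1 × 4429 × 24 / 33.792 = 736380 BTU

736400 BTU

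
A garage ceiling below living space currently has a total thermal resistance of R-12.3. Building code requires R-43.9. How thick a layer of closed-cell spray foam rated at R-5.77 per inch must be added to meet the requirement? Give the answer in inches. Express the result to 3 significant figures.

ΔR = 43.9 − 12.3 = 31.6 ft²·°F·h/BTU
L = ΔR / (R/in) = 31.6/5.77 = 5.477 in

5.48 in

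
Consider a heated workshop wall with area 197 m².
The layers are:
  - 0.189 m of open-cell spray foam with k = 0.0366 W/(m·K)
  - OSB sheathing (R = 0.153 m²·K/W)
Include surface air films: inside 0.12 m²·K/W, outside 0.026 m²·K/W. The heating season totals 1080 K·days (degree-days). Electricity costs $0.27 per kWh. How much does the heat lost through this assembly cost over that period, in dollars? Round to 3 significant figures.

252 dollars

0.189/0.0366 = 5.164
R_total = 0.12 + 5.164 + 0.153 + 0.026 = 5.463 m²·K/W
E = A × HDD × 24 / R / 1000 = 197 × 1080 × 24 / 5.463 / 1000 = 934.7 kWh
Cost = 934.7 × 0.27 = $252.4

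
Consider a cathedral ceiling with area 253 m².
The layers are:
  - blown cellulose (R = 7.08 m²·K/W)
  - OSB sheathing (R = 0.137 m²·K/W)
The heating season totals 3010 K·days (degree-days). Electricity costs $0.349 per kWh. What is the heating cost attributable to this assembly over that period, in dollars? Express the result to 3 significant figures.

R_total = 7.08 + 0.137 = 7.217 m²·K/W
E = A × HDD × 24 / R / 1000 = 253 × 3010 × 24 / 7.217 / 1000 = 2532 kWh
Cost = 2532 × 0.349 = $883.8

884 dollars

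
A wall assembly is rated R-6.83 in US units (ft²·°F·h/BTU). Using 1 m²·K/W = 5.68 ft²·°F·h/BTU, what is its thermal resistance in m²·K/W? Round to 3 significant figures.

1.20 m²·K/W

R_SI = 6.83/5.68 = 1.202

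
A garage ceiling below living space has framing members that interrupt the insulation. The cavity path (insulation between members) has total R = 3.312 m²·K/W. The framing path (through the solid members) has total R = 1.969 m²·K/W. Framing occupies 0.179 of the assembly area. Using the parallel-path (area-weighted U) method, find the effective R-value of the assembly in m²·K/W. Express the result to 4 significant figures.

U_eff = 0.821/3.312 + 0.179/1.969 = 0.24789 + 0.090909 = 0.3388
R_eff = 1/U_eff = 2.9516 m²·K/W

2.952 m²·K/W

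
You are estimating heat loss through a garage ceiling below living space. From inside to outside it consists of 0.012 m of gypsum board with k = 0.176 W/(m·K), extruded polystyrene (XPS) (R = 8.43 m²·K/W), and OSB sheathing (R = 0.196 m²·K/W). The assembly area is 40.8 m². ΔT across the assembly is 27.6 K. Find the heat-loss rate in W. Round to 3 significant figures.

0.012/0.176 = 0.06818
R_total = 0.06818 + 8.43 + 0.196 = 8.694 m²·K/W
Q = A·ΔT/R = 40.8 × 27.6 / 8.694 = 129.5 W

130 W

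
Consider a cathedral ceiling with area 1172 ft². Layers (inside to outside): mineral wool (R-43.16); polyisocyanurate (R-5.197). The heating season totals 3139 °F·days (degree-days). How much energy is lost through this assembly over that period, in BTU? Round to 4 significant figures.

1826000 BTU

R_total = 43.16 + 5.197 = 48.357 ft²·°F·h/BTU
E = A × HDD × 24 / R = 1172 × 3139 × 24 / 48.357 = 1825900 BTU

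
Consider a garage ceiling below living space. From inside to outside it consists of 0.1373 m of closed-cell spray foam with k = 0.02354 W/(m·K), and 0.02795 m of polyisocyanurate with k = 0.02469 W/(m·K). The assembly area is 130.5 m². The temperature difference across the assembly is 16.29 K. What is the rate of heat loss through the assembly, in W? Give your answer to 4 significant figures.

0.1373/0.02354 = 5.8326
0.02795/0.02469 = 1.132
R_total = 5.8326 + 1.132 = 6.9647 m²·K/W
Q = A·ΔT/R = 130.5 × 16.29 / 6.9647 = 305.23 W

305.2 W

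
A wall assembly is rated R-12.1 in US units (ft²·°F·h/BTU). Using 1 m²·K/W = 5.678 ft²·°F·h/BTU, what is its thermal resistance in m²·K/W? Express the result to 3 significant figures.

R_SI = 12.1/5.678 = 2.131

2.13 m²·K/W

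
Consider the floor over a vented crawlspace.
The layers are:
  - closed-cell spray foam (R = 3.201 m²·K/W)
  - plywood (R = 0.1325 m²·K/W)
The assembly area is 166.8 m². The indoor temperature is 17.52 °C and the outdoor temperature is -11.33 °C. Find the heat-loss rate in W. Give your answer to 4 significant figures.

1444 W

R_total = 3.201 + 0.1325 = 3.3335 m²·K/W
Q = A·ΔT/R = 166.8 × (17.52 − (-11.33)) / 3.3335 = 1443.6 W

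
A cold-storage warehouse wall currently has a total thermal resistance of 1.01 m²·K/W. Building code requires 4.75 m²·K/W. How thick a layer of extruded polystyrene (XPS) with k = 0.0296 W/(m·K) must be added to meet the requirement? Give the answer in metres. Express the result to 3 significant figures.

ΔR = 4.75 − 1.01 = 3.74 m²·K/W
L = ΔR × k = 3.74 × 0.0296 = 0.1107 m

0.111 m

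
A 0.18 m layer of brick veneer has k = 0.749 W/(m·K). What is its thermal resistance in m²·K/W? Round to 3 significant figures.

0.240 m²·K/W

R = L/k = 0.18/0.749 = 0.2403 m²·K/W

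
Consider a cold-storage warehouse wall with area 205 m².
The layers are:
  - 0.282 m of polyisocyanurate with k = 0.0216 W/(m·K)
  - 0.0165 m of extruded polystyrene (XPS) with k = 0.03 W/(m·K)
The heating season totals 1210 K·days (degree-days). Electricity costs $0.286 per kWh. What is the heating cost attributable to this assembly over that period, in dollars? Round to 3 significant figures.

125 dollars

0.282/0.0216 = 13.06
0.0165/0.03 = 0.55
R_total = 13.06 + 0.55 = 13.61 m²·K/W
E = A × HDD × 24 / R / 1000 = 205 × 1210 × 24 / 13.61 / 1000 = 437.6 kWh
Cost = 437.6 × 0.286 = $125.1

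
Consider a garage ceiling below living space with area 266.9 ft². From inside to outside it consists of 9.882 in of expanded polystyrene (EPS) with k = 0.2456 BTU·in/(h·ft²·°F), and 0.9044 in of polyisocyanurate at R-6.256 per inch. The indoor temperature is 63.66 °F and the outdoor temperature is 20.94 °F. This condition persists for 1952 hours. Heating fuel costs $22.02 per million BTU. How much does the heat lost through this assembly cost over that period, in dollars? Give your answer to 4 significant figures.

9.882/0.2456 = 40.236
0.9044 × 6.256 = 5.6579
R_total = 40.236 + 5.6579 = 45.894 ft²·°F·h/BTU
Q = 266.9 × (63.66 − 20.94) / 45.894 = 248.44 BTU/h
E = 248.44 × 1952 = 484960 BTU
Cost = 484960/10⁶ × 22.02 = $10.679

10.68 dollars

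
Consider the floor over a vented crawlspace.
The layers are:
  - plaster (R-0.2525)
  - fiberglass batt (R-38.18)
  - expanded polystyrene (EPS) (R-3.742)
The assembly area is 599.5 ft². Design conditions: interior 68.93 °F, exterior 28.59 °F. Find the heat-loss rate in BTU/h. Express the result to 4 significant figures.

R_total = 0.2525 + 38.18 + 3.742 = 42.175 ft²·°F·h/BTU
Q = A·ΔT/R = 599.5 × (68.93 − 28.59) / 42.175 = 573.42 BTU/h

573.4 BTU/h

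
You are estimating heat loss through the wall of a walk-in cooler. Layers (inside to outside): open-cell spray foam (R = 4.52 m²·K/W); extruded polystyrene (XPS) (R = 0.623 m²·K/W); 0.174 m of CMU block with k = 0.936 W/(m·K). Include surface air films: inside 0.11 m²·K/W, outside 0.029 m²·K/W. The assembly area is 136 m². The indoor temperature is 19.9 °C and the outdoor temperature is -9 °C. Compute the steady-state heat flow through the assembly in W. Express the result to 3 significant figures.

719 W

0.174/0.936 = 0.1859
R_total = 0.11 + 4.52 + 0.623 + 0.1859 + 0.029 = 5.468 m²·K/W
Q = A·ΔT/R = 136 × (19.9 − (-9)) / 5.468 = 718.8 W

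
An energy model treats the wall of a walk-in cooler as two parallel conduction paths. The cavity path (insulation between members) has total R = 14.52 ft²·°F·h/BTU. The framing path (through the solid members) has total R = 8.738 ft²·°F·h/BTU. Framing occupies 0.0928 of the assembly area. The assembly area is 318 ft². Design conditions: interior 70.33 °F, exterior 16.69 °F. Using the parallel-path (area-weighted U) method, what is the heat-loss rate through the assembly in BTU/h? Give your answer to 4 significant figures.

U_eff = 0.9072/14.52 + 0.0928/8.738 = 0.062479 + 0.01062 = 0.0731
R_eff = 1/U_eff = 13.68 ft²·°F·h/BTU
Q = 318 × (70.33 − 16.69) / 13.68 = 1246.9 BTU/h

1247 BTU/h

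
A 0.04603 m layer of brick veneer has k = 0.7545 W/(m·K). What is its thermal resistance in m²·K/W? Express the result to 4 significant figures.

R = L/k = 0.04603/0.7545 = 0.061007 m²·K/W

0.06101 m²·K/W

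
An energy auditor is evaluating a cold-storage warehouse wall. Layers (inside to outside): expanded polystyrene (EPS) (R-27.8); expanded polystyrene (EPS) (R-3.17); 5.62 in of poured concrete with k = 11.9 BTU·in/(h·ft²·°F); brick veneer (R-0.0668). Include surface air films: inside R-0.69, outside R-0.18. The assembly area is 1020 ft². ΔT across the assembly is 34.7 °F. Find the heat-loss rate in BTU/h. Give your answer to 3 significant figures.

1090 BTU/h

5.62/11.9 = 0.4723
R_total = 0.69 + 27.8 + 3.17 + 0.4723 + 0.0668 + 0.18 = 32.38 ft²·°F·h/BTU
Q = A·ΔT/R = 1020 × 34.7 / 32.38 = 1093 BTU/h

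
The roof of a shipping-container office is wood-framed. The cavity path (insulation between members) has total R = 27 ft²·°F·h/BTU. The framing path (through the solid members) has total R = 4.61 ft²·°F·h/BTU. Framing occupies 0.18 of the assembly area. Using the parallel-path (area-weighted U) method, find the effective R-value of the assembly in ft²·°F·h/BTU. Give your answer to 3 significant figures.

14.4 ft²·°F·h/BTU

U_eff = 0.82/27 + 0.18/4.61 = 0.03037 + 0.03905 = 0.06942
R_eff = 1/U_eff = 14.41 ft²·°F·h/BTU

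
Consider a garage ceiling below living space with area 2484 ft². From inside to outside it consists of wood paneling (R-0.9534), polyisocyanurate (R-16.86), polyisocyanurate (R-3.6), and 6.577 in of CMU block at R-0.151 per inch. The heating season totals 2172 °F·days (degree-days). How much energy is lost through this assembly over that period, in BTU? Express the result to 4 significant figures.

6.577 × 0.151 = 0.99313
R_total = 0.9534 + 16.86 + 3.6 + 0.99313 = 22.407 ft²·°F·h/BTU
E = A × HDD × 24 / R = 2484 × 2172 × 24 / 22.407 = 5778900 BTU

5779000 BTU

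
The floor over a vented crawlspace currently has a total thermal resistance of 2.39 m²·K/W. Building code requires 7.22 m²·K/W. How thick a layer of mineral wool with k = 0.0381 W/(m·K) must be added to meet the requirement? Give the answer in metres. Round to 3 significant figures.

0.184 m

ΔR = 7.22 − 2.39 = 4.83 m²·K/W
L = ΔR × k = 4.83 × 0.0381 = 0.184 m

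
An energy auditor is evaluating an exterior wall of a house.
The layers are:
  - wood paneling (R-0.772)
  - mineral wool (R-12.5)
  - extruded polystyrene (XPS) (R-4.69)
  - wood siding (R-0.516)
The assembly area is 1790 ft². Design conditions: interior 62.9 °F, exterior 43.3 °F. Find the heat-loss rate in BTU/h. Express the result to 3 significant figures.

R_total = 0.772 + 12.5 + 4.69 + 0.516 = 18.48 ft²·°F·h/BTU
Q = A·ΔT/R = 1790 × (62.9 − 43.3) / 18.48 = 1899 BTU/h

1900 BTU/h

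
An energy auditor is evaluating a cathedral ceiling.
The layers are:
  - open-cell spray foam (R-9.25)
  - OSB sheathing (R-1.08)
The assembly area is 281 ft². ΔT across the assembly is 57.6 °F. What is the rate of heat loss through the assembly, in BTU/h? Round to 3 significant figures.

1570 BTU/h

R_total = 9.25 + 1.08 = 10.33 ft²·°F·h/BTU
Q = A·ΔT/R = 281 × 57.6 / 10.33 = 1567 BTU/h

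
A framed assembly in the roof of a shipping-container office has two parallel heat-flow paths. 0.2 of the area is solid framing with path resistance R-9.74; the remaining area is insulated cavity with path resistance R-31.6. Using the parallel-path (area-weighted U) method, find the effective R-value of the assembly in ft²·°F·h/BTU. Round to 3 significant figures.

U_eff = 0.8/31.6 + 0.2/9.74 = 0.02532 + 0.02053 = 0.04585
R_eff = 1/U_eff = 21.81 ft²·°F·h/BTU

21.8 ft²·°F·h/BTU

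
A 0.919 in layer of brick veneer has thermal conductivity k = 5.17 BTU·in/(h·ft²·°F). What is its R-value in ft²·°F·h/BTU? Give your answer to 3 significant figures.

R = L/k = 0.919/5.17 = 0.1778 ft²·°F·h/BTU

0.178 ft²·°F·h/BTU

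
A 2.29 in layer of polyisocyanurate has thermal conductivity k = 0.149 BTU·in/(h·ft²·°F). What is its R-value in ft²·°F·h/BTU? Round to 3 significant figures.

15.4 ft²·°F·h/BTU

R = L/k = 2.29/0.149 = 15.37 ft²·°F·h/BTU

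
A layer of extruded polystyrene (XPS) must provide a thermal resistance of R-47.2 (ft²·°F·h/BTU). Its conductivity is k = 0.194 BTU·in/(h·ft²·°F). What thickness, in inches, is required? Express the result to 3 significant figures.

9.16 in

L = R × k = 47.2 × 0.194 = 9.157 in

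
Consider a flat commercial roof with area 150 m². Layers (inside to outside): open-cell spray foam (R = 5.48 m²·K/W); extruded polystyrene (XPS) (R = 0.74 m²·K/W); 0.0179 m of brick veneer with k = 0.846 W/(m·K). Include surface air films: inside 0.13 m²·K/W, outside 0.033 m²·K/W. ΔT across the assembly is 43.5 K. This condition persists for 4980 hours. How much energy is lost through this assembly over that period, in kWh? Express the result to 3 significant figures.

0.0179/0.846 = 0.02116
R_total = 0.13 + 5.48 + 0.74 + 0.02116 + 0.033 = 6.404 m²·K/W
Q = 150 × 43.5 / 6.404 = 1019 W
E = 1019 W × 4980 h / 1000 = 5074 kWh

5070 kWh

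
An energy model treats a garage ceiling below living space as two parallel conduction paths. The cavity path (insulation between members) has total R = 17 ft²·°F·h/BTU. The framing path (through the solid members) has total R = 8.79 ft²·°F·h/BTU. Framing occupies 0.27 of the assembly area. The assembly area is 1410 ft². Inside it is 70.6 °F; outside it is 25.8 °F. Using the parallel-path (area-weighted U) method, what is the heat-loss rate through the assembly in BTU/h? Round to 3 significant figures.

4650 BTU/h

U_eff = 0.73/17 + 0.27/8.79 = 0.04294 + 0.03072 = 0.07366
R_eff = 1/U_eff = 13.58 ft²·°F·h/BTU
Q = 1410 × (70.6 − 25.8) / 13.58 = 4653 BTU/h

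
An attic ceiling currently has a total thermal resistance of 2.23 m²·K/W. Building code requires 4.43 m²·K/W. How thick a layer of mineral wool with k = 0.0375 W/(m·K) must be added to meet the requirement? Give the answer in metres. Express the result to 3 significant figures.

0.0825 m

ΔR = 4.43 − 2.23 = 2.2 m²·K/W
L = ΔR × k = 2.2 × 0.0375 = 0.0825 m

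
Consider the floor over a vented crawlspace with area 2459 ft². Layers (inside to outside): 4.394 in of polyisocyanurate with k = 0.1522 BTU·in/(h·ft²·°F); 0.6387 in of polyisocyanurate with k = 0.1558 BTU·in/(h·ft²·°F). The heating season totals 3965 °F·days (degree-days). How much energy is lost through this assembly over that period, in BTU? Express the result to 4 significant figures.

7097000 BTU

4.394/0.1522 = 28.87
0.6387/0.1558 = 4.0995
R_total = 28.87 + 4.0995 = 32.969 ft²·°F·h/BTU
E = A × HDD × 24 / R = 2459 × 3965 × 24 / 32.969 = 7097400 BTU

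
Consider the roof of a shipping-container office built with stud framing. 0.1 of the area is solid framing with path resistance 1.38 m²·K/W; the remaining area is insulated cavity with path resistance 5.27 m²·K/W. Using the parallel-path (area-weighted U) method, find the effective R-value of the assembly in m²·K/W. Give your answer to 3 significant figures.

4.11 m²·K/W

U_eff = 0.9/5.27 + 0.1/1.38 = 0.1708 + 0.07246 = 0.2432
R_eff = 1/U_eff = 4.111 m²·K/W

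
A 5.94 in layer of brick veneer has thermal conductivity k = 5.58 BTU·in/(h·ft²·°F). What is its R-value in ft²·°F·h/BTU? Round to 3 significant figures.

R = L/k = 5.94/5.58 = 1.065 ft²·°F·h/BTU

1.06 ft²·°F·h/BTU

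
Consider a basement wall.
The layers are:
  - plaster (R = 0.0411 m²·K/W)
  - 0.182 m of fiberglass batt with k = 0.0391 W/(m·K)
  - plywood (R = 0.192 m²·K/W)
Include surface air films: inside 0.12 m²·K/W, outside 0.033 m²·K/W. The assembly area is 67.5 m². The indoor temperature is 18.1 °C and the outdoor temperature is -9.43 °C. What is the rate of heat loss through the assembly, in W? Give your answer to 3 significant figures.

369 W

0.182/0.0391 = 4.655
R_total = 0.12 + 0.0411 + 4.655 + 0.192 + 0.033 = 5.041 m²·K/W
Q = A·ΔT/R = 67.5 × (18.1 − (-9.43)) / 5.041 = 368.6 W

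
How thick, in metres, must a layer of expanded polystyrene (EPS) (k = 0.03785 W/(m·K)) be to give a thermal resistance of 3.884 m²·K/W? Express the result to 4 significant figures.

L = R·k = 3.884 × 0.03785 = 0.14701 m

0.1470 m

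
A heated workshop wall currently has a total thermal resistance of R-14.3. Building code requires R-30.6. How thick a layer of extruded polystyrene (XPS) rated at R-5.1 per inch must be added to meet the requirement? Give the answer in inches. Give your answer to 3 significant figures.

ΔR = 30.6 − 14.3 = 16.3 ft²·°F·h/BTU
L = ΔR / (R/in) = 16.3/5.1 = 3.196 in

3.20 in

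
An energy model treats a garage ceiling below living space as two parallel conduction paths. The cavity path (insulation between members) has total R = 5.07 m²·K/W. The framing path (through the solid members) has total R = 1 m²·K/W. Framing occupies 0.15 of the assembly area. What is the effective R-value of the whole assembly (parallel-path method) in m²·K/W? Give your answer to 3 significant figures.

3.15 m²·K/W

U_eff = 0.85/5.07 + 0.15/1 = 0.1677 + 0.15 = 0.3177
R_eff = 1/U_eff = 3.148 m²·K/W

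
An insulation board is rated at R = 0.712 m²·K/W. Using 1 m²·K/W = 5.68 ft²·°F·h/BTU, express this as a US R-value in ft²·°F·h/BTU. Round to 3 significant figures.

R_US = 0.712 × 5.68 = 4.044

4.04 ft²·°F·h/BTU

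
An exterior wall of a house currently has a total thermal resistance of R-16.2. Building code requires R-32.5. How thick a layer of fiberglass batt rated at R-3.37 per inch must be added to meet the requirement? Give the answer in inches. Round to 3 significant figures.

ΔR = 32.5 − 16.2 = 16.3 ft²·°F·h/BTU
L = ΔR / (R/in) = 16.3/3.37 = 4.837 in

4.84 in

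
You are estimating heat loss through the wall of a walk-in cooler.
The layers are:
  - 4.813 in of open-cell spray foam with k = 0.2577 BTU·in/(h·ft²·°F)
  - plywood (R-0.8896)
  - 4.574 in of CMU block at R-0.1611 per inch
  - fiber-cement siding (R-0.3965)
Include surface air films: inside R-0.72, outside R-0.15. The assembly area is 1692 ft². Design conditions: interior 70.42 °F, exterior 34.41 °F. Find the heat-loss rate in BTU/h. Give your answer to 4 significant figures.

2825 BTU/h

4.813/0.2577 = 18.677
4.574 × 0.1611 = 0.73687
R_total = 0.72 + 18.677 + 0.8896 + 0.73687 + 0.3965 + 0.15 = 21.57 ft²·°F·h/BTU
Q = A·ΔT/R = 1692 × (70.42 − 34.41) / 21.57 = 2824.7 BTU/h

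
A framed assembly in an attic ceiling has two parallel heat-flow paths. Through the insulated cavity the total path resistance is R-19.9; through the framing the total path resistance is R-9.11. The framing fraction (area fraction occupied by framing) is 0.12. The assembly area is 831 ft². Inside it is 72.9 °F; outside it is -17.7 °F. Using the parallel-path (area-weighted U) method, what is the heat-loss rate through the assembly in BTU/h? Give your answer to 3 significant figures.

U_eff = 0.88/19.9 + 0.12/9.11 = 0.04422 + 0.01317 = 0.05739
R_eff = 1/U_eff = 17.42 ft²·°F·h/BTU
Q = 831 × (72.9 − (-17.7)) / 17.42 = 4321 BTU/h

4320 BTU/h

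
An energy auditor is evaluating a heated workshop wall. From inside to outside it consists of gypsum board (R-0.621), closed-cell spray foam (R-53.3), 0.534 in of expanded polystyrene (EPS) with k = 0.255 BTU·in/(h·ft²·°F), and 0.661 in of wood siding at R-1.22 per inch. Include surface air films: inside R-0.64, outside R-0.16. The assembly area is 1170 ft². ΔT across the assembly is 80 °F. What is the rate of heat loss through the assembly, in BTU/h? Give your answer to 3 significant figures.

1620 BTU/h

0.534/0.255 = 2.094
0.661 × 1.22 = 0.8064
R_total = 0.64 + 0.621 + 53.3 + 2.094 + 0.8064 + 0.16 = 57.62 ft²·°F·h/BTU
Q = A·ΔT/R = 1170 × 80 / 57.62 = 1624 BTU/h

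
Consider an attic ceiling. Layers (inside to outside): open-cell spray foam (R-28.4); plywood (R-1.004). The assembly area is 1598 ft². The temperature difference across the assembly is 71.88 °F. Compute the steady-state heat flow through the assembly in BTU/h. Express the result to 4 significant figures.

R_total = 28.4 + 1.004 = 29.404 ft²·°F·h/BTU
Q = A·ΔT/R = 1598 × 71.88 / 29.404 = 3906.4 BTU/h

3906 BTU/h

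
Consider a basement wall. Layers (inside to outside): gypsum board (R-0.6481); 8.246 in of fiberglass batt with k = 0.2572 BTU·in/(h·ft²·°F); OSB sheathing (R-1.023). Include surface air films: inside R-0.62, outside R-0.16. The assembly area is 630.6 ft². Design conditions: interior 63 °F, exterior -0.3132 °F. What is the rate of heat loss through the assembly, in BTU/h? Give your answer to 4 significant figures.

8.246/0.2572 = 32.061
R_total = 0.62 + 0.6481 + 32.061 + 1.023 + 0.16 = 34.512 ft²·°F·h/BTU
Q = A·ΔT/R = 630.6 × (63 − (-0.3132)) / 34.512 = 1156.9 BTU/h

1157 BTU/h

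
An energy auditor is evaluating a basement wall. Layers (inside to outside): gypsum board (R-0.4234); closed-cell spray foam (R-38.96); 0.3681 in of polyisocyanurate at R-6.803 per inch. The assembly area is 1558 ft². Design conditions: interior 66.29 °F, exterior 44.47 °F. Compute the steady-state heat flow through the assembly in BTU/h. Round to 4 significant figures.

0.3681 × 6.803 = 2.5042
R_total = 0.4234 + 38.96 + 2.5042 = 41.888 ft²·°F·h/BTU
Q = A·ΔT/R = 1558 × (66.29 − 44.47) / 41.888 = 811.59 BTU/h

811.6 BTU/h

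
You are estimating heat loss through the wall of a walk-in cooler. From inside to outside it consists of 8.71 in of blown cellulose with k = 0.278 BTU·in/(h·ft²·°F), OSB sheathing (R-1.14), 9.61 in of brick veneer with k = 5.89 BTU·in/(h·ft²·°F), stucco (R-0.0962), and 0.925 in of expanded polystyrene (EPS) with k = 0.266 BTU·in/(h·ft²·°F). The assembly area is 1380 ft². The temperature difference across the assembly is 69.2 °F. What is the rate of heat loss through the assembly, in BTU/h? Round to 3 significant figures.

2530 BTU/h

8.71/0.278 = 31.33
9.61/5.89 = 1.632
0.925/0.266 = 3.477
R_total = 31.33 + 1.14 + 1.632 + 0.0962 + 3.477 = 37.68 ft²·°F·h/BTU
Q = A·ΔT/R = 1380 × 69.2 / 37.68 = 2535 BTU/h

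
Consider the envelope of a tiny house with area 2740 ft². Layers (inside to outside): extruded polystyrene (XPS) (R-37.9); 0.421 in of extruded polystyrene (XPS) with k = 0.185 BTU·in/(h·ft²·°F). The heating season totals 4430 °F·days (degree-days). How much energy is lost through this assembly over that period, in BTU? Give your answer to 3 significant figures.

7250000 BTU

0.421/0.185 = 2.276
R_total = 37.9 + 2.276 = 40.18 ft²·°F·h/BTU
E = A × HDD × 24 / R = 2740 × 4430 × 24 / 40.18 = 7251000 BTU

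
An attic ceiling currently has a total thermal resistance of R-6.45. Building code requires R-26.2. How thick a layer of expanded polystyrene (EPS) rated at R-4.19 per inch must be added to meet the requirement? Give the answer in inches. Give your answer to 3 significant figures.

4.71 in

ΔR = 26.2 − 6.45 = 19.75 ft²·°F·h/BTU
L = ΔR / (R/in) = 19.75/4.19 = 4.714 in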